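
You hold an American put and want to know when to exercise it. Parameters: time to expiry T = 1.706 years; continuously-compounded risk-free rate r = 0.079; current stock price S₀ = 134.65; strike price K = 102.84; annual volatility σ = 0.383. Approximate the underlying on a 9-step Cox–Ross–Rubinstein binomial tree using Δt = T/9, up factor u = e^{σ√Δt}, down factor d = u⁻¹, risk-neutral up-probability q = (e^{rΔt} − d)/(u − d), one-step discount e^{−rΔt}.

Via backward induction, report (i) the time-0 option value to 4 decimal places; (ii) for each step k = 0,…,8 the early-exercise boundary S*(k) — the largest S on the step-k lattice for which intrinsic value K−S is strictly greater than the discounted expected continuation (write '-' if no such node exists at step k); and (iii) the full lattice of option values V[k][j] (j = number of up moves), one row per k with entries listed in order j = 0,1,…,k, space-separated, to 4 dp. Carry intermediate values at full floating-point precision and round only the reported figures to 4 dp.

Δt=0.18956  u=1.18146  d=0.84641  q=0.50344  discount=0.98514
step 9 (expiry): payoffs max(K−S,0) = 72.8182 60.9341 44.3459 21.1912 0.0000 0.0000 0.0000 0.0000 0.0000 0.0000
step 8: (k=8,j=0): S=35.4696, (K−S)⁺=67.3704, hold=65.8419 ⇒ V=67.3704 exercise | (k=8,j=1): S=49.5101, (K−S)⁺=53.3299, hold=51.8014 ⇒ V=53.3299 exercise | (k=8,j=2): S=69.1084, (K−S)⁺=33.7316, hold=32.2030 ⇒ V=33.7316 exercise | (k=8,j=3): S=96.4648, (K−S)⁺=6.3752, hold=10.3663 ⇒ V=10.3663 continue | (k=8,j=4): S=134.6500, (K−S)⁺=0.0000, hold=0.0000 ⇒ V=0.0000 continue | (k=8,j=5): S=187.9507, (K−S)⁺=0.0000, hold=0.0000 ⇒ V=0.0000 continue | (k=8,j=6): S=262.3503, (K−S)⁺=0.0000, hold=0.0000 ⇒ V=0.0000 continue | (k=8,j=7): S=366.2007, (K−S)⁺=0.0000, hold=0.0000 ⇒ V=0.0000 continue | (k=8,j=8): S=511.1599, (K−S)⁺=0.0000, hold=0.0000 ⇒ V=0.0000 continue  boundary S*=69.1084
step 7: (k=7,j=0): S=41.9059, (K−S)⁺=60.9341, hold=59.4056 ⇒ V=60.9341 exercise | (k=7,j=1): S=58.4941, (K−S)⁺=44.3459, hold=42.8173 ⇒ V=44.3459 exercise | (k=7,j=2): S=81.6488, (K−S)⁺=21.1912, hold=21.6420 ⇒ V=21.6420 continue | (k=7,j=3): S=113.9692, (K−S)⁺=0.0000, hold=5.0710 ⇒ V=5.0710 continue | (k=7,j=4): S=159.0835, (K−S)⁺=0.0000, hold=0.0000 ⇒ V=0.0000 continue | (k=7,j=5): S=222.0561, (K−S)⁺=0.0000, hold=0.0000 ⇒ V=0.0000 continue | (k=7,j=6): S=309.9562, (K−S)⁺=0.0000, hold=0.0000 ⇒ V=0.0000 continue | (k=7,j=7): S=432.6513, (K−S)⁺=0.0000, hold=0.0000 ⇒ V=0.0000 continue  boundary S*=58.4941
step 6: (k=6,j=0): S=49.5101, (K−S)⁺=53.3299, hold=51.8014 ⇒ V=53.3299 exercise | (k=6,j=1): S=69.1084, (K−S)⁺=33.7316, hold=32.4266 ⇒ V=33.7316 exercise | (k=6,j=2): S=96.4648, (K−S)⁺=6.3752, hold=13.1018 ⇒ V=13.1018 continue | (k=6,j=3): S=134.6500, (K−S)⁺=0.0000, hold=2.4806 ⇒ V=2.4806 continue | (k=6,j=4): S=187.9507, (K−S)⁺=0.0000, hold=0.0000 ⇒ V=0.0000 continue | (k=6,j=5): S=262.3503, (K−S)⁺=0.0000, hold=0.0000 ⇒ V=0.0000 continue | (k=6,j=6): S=366.2007, (K−S)⁺=0.0000, hold=0.0000 ⇒ V=0.0000 continue  boundary S*=69.1084
step 5: (k=5,j=0): S=58.4941, (K−S)⁺=44.3459, hold=42.8173 ⇒ V=44.3459 exercise | (k=5,j=1): S=81.6488, (K−S)⁺=21.1912, hold=22.9987 ⇒ V=22.9987 continue | (k=5,j=2): S=113.9692, (K−S)⁺=0.0000, hold=7.6394 ⇒ V=7.6394 continue | (k=5,j=3): S=159.0835, (K−S)⁺=0.0000, hold=1.2135 ⇒ V=1.2135 continue | (k=5,j=4): S=222.0561, (K−S)⁺=0.0000, hold=0.0000 ⇒ V=0.0000 continue | (k=5,j=5): S=309.9562, (K−S)⁺=0.0000, hold=0.0000 ⇒ V=0.0000 continue  boundary S*=58.4941
step 4: (k=4,j=0): S=69.1084, (K−S)⁺=33.7316, hold=33.0995 ⇒ V=33.7316 exercise | (k=4,j=1): S=96.4648, (K−S)⁺=6.3752, hold=15.0393 ⇒ V=15.0393 continue | (k=4,j=2): S=134.6500, (K−S)⁺=0.0000, hold=4.3389 ⇒ V=4.3389 continue | (k=4,j=3): S=187.9507, (K−S)⁺=0.0000, hold=0.5936 ⇒ V=0.5936 continue | (k=4,j=4): S=262.3503, (K−S)⁺=0.0000, hold=0.0000 ⇒ V=0.0000 continue  boundary S*=69.1084
step 3: (k=3,j=0): S=81.6488, (K−S)⁺=21.1912, hold=23.9597 ⇒ V=23.9597 continue | (k=3,j=1): S=113.9692, (K−S)⁺=0.0000, hold=9.5088 ⇒ V=9.5088 continue | (k=3,j=2): S=159.0835, (K−S)⁺=0.0000, hold=2.4169 ⇒ V=2.4169 continue | (k=3,j=3): S=222.0561, (K−S)⁺=0.0000, hold=0.2904 ⇒ V=0.2904 continue  boundary S*=-
step 2: (k=2,j=0): S=96.4648, (K−S)⁺=6.3752, hold=16.4366 ⇒ V=16.4366 continue | (k=2,j=1): S=134.6500, (K−S)⁺=0.0000, hold=5.8502 ⇒ V=5.8502 continue | (k=2,j=2): S=187.9507, (K−S)⁺=0.0000, hold=1.3263 ⇒ V=1.3263 continue  boundary S*=-
step 1: (k=1,j=0): S=113.9692, (K−S)⁺=0.0000, hold=10.9419 ⇒ V=10.9419 continue | (k=1,j=1): S=159.0835, (K−S)⁺=0.0000, hold=3.5196 ⇒ V=3.5196 continue  boundary S*=-
step 0: (k=0,j=0): S=134.6500, (K−S)⁺=0.0000, hold=7.0981 ⇒ V=7.0981 continue  boundary S*=-

price = 7.0981
boundary = - - - - 69.1084 58.4941 69.1084 58.4941 69.1084
tree:
7.0981
10.9419 3.5196
16.4366 5.8502 1.3263
23.9597 9.5088 2.4169 0.2904
33.7316 15.0393 4.3389 0.5936 0.0000
44.3459 22.9987 7.6394 1.2135 0.0000 0.0000
53.3299 33.7316 13.1018 2.4806 0.0000 0.0000 0.0000
60.9341 44.3459 21.6420 5.0710 0.0000 0.0000 0.0000 0.0000
67.3704 53.3299 33.7316 10.3663 0.0000 0.0000 0.0000 0.0000 0.0000
72.8182 60.9341 44.3459 21.1912 0.0000 0.0000 0.0000 0.0000 0.0000 0.0000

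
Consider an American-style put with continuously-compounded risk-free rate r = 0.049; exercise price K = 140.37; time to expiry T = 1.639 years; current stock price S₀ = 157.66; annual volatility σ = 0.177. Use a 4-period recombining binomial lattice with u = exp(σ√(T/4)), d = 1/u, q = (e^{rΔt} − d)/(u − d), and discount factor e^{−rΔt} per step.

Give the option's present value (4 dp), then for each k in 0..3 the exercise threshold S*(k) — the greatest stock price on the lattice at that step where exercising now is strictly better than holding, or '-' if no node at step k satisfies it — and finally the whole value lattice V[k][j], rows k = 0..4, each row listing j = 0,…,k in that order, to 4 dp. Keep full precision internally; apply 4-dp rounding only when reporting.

price = 4.1700
boundary = - - - 112.2287
tree:
4.1700
8.1978 1.1691
15.5805 2.7171 0.0000
28.1413 6.3151 0.0000 0.0000
40.1630 14.6774 0.0000 0.0000 0.0000

Δt=0.40975, u=1.11997, d=0.89288, q=0.56101, disc=e^(-rΔt)=0.98012
k=4 terminal: V=max(K-S,0) → 40.1630 14.6774 0.0000 0.0000 0.0000
k=3: j=0 S=112.2287 intr=28.1413 cont=25.3511 V=28.1413[EX]; j=1 S=140.7718 intr=0.0000 cont=6.3151 V=6.3151[hold]; j=2 S=176.5743 intr=0.0000 cont=0.0000 V=0.0000[hold]; j=3 S=221.4824 intr=0.0000 cont=0.0000 V=0.0000[hold]  S*(3)=112.2287
k=2: j=0 S=125.6926 intr=14.6774 cont=15.5805 V=15.5805[hold]; j=1 S=157.6600 intr=0.0000 cont=2.7171 V=2.7171[hold]; j=2 S=197.7577 intr=0.0000 cont=0.0000 V=0.0000[hold]  S*(2)=-
k=1: j=0 S=140.7718 intr=0.0000 cont=8.1978 V=8.1978[hold]; j=1 S=176.5743 intr=0.0000 cont=1.1691 V=1.1691[hold]  S*(1)=-
k=0: j=0 S=157.6600 intr=0.0000 cont=4.1700 V=4.1700[hold]  S*(0)=-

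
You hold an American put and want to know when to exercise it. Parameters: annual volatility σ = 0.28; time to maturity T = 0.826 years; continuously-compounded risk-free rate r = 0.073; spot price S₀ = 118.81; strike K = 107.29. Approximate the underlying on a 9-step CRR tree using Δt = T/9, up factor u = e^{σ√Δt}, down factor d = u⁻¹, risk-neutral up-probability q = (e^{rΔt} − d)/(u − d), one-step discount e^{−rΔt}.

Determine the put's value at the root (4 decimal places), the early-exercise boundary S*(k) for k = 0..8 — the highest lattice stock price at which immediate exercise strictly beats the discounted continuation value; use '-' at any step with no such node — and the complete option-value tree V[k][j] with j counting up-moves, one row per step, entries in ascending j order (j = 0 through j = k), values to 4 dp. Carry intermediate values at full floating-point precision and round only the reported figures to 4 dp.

Δt=0.09178, u=1.08853, d=0.91867, q=0.51838, disc=e^(-rΔt)=0.99332
k=9 terminal: V=max(K-S,0) → 51.9168 41.6788 29.5478 15.1740 0.0000 0.0000 0.0000 0.0000 0.0000 0.0000
k=8: j=0 S=60.2752 intr=47.0148 cont=46.2984 V=47.0148[EX]; j=1 S=71.4196 intr=35.8704 cont=35.1540 V=35.8704[EX]; j=2 S=84.6245 intr=22.6655 cont=21.9491 V=22.6655[EX]; j=3 S=100.2708 intr=7.0192 cont=7.2592 V=7.2592[hold]; j=4 S=118.8100 intr=0.0000 cont=0.0000 V=0.0000[hold]; j=5 S=140.7770 intr=0.0000 cont=0.0000 V=0.0000[hold]; j=6 S=166.8054 intr=0.0000 cont=0.0000 V=0.0000[hold]; j=7 S=197.6463 intr=0.0000 cont=0.0000 V=0.0000[hold]; j=8 S=234.1894 intr=0.0000 cont=0.0000 V=0.0000[hold]  S*(8)=84.6245
k=7: j=0 S=65.6112 intr=41.6788 cont=40.9624 V=41.6788[EX]; j=1 S=77.7422 intr=29.5478 cont=28.8314 V=29.5478[EX]; j=2 S=92.1160 intr=15.1740 cont=14.5812 V=15.1740[EX]; j=3 S=109.1475 intr=0.0000 cont=3.4728 V=3.4728[hold]; j=4 S=129.3279 intr=0.0000 cont=0.0000 V=0.0000[hold]; j=5 S=153.2395 intr=0.0000 cont=0.0000 V=0.0000[hold]; j=6 S=181.5722 intr=0.0000 cont=0.0000 V=0.0000[hold]; j=7 S=215.1434 intr=0.0000 cont=0.0000 V=0.0000[hold]  S*(7)=92.1160
k=6: j=0 S=71.4196 intr=35.8704 cont=35.1540 V=35.8704[EX]; j=1 S=84.6245 intr=22.6655 cont=21.9491 V=22.6655[EX]; j=2 S=100.2708 intr=7.0192 cont=9.0475 V=9.0475[hold]; j=3 S=118.8100 intr=0.0000 cont=1.6614 V=1.6614[hold]; j=4 S=140.7770 intr=0.0000 cont=0.0000 V=0.0000[hold]; j=5 S=166.8054 intr=0.0000 cont=0.0000 V=0.0000[hold]; j=6 S=197.6463 intr=0.0000 cont=0.0000 V=0.0000[hold]  S*(6)=84.6245
k=5: j=0 S=77.7422 intr=29.5478 cont=28.8314 V=29.5478[EX]; j=1 S=92.1160 intr=15.1740 cont=15.5020 V=15.5020[hold]; j=2 S=109.1475 intr=0.0000 cont=5.1838 V=5.1838[hold]; j=3 S=129.3279 intr=0.0000 cont=0.7948 V=0.7948[hold]; j=4 S=153.2395 intr=0.0000 cont=0.0000 V=0.0000[hold]; j=5 S=181.5722 intr=0.0000 cont=0.0000 V=0.0000[hold]  S*(5)=77.7422
k=4: j=0 S=84.6245 intr=22.6655 cont=22.1180 V=22.6655[EX]; j=1 S=100.2708 intr=7.0192 cont=10.0854 V=10.0854[hold]; j=2 S=118.8100 intr=0.0000 cont=2.8892 V=2.8892[hold]; j=3 S=140.7770 intr=0.0000 cont=0.3802 V=0.3802[hold]; j=4 S=166.8054 intr=0.0000 cont=0.0000 V=0.0000[hold]  S*(4)=84.6245
k=3: j=0 S=92.1160 intr=15.1740 cont=16.0364 V=16.0364[hold]; j=1 S=109.1475 intr=0.0000 cont=6.3126 V=6.3126[hold]; j=2 S=129.3279 intr=0.0000 cont=1.5780 V=1.5780[hold]; j=3 S=153.2395 intr=0.0000 cont=0.1819 V=0.1819[hold]  S*(3)=-
k=2: j=0 S=100.2708 intr=7.0192 cont=10.9223 V=10.9223[hold]; j=1 S=118.8100 intr=0.0000 cont=3.8325 V=3.8325[hold]; j=2 S=140.7770 intr=0.0000 cont=0.8486 V=0.8486[hold]  S*(2)=-
k=1: j=0 S=109.1475 intr=0.0000 cont=7.1987 V=7.1987[hold]; j=1 S=129.3279 intr=0.0000 cont=2.2704 V=2.2704[hold]  S*(1)=-
k=0: j=0 S=118.8100 intr=0.0000 cont=4.6130 V=4.6130[hold]  S*(0)=-

price = 4.6130
boundary = - - - - 84.6245 77.7422 84.6245 92.1160 84.6245
tree:
4.6130
7.1987 2.2704
10.9223 3.8325 0.8486
16.0364 6.3126 1.5780 0.1819
22.6655 10.0854 2.8892 0.3802 0.0000
29.5478 15.5020 5.1838 0.7948 0.0000 0.0000
35.8704 22.6655 9.0475 1.6614 0.0000 0.0000 0.0000
41.6788 29.5478 15.1740 3.4728 0.0000 0.0000 0.0000 0.0000
47.0148 35.8704 22.6655 7.2592 0.0000 0.0000 0.0000 0.0000 0.0000
51.9168 41.6788 29.5478 15.1740 0.0000 0.0000 0.0000 0.0000 0.0000 0.0000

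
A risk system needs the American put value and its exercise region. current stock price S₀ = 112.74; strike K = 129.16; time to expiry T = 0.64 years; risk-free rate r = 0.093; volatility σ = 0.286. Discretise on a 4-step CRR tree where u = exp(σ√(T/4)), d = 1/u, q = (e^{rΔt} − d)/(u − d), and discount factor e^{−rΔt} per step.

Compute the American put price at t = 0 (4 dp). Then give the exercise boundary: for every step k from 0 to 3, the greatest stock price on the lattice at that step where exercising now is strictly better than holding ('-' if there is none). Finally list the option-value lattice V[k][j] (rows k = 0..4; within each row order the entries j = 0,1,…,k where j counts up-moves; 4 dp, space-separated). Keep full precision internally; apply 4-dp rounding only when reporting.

price = 18.1186
boundary = - 100.5529 89.6833 100.5529
tree:
18.1186
28.6071 9.5746
39.4767 17.0178 3.4195
49.1714 28.6071 7.4933 0.0000
57.8181 39.4767 16.4200 0.0000 0.0000

Δt=0.16000, u=1.12120, d=0.89190, q=0.53681, disc=e^(-rΔt)=0.98523
k=4 terminal: V=max(K-S,0) → 57.8181 39.4767 16.4200 0.0000 0.0000
k=3: j=0 S=79.9886 intr=49.1714 cont=47.2637 V=49.1714[EX]; j=1 S=100.5529 intr=28.6071 cont=26.6994 V=28.6071[EX]; j=2 S=126.4041 intr=2.7559 cont=7.4933 V=7.4933[hold]; j=3 S=158.9015 intr=0.0000 cont=0.0000 V=0.0000[hold]  S*(3)=100.5529
k=2: j=0 S=89.6833 intr=39.4767 cont=37.5691 V=39.4767[EX]; j=1 S=112.7400 intr=16.4200 cont=17.0178 V=17.0178[hold]; j=2 S=141.7244 intr=0.0000 cont=3.4195 V=3.4195[hold]  S*(2)=89.6833
k=1: j=0 S=100.5529 intr=28.6071 cont=27.0156 V=28.6071[EX]; j=1 S=126.4041 intr=2.7559 cont=9.5746 V=9.5746[hold]  S*(1)=100.5529
k=0: j=0 S=112.7400 intr=16.4200 cont=18.1186 V=18.1186[hold]  S*(0)=-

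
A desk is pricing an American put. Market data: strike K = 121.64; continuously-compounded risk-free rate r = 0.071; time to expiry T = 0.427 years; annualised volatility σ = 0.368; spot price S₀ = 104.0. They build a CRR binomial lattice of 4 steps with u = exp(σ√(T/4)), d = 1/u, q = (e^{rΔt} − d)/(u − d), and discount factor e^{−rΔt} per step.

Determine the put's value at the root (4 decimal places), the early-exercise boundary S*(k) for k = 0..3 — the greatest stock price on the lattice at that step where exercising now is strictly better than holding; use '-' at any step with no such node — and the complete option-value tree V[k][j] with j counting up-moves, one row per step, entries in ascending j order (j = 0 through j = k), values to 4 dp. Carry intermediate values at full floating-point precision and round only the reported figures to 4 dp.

price = 20.2780
boundary = - 92.2180 81.7708 92.2180
tree:
20.2780
29.4220 11.4978
39.8692 18.8986 4.3169
49.1328 29.4220 8.7265 0.0000
57.3471 39.8692 17.6400 0.0000 0.0000

Δt=0.10675, u=1.12776, d=0.88671, q=0.50154, disc=e^(-rΔt)=0.99245
k=4 terminal: V=max(K-S,0) → 57.3471 39.8692 17.6400 0.0000 0.0000
k=3: j=0 S=72.5072 intr=49.1328 cont=48.2144 V=49.1328[EX]; j=1 S=92.2180 intr=29.4220 cont=28.5035 V=29.4220[EX]; j=2 S=117.2873 intr=4.3527 cont=8.7265 V=8.7265[hold]; j=3 S=149.1715 intr=0.0000 cont=0.0000 V=0.0000[hold]  S*(3)=92.2180
k=2: j=0 S=81.7708 intr=39.8692 cont=38.9507 V=39.8692[EX]; j=1 S=104.0000 intr=17.6400 cont=18.8986 V=18.8986[hold]; j=2 S=132.2721 intr=0.0000 cont=4.3169 V=4.3169[hold]  S*(2)=81.7708
k=1: j=0 S=92.2180 intr=29.4220 cont=29.1300 V=29.4220[EX]; j=1 S=117.2873 intr=4.3527 cont=11.4978 V=11.4978[hold]  S*(1)=92.2180
k=0: j=0 S=104.0000 intr=17.6400 cont=20.2780 V=20.2780[hold]  S*(0)=-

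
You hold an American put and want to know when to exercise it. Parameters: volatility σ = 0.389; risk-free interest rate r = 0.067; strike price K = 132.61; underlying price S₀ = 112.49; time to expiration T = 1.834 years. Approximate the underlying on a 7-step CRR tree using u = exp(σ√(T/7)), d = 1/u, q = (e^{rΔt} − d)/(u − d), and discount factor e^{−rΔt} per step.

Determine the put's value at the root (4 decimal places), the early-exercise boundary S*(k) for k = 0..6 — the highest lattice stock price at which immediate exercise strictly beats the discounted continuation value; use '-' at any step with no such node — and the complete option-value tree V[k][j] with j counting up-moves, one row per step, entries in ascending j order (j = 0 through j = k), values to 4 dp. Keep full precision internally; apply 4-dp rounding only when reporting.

price = 29.2653
boundary = - - 75.5381 61.9003 75.5381 92.1807 112.4900
tree:
29.2653
41.6035 17.7036
57.0719 27.2848 8.5457
70.7097 40.4615 14.7953 2.4647
81.8854 57.0719 24.9348 4.9627 0.0000
91.0434 70.7097 40.4293 9.9924 0.0000 0.0000
98.5479 81.8854 57.0719 20.1200 0.0000 0.0000 0.0000
104.6976 91.0434 70.7097 40.4293 0.0000 0.0000 0.0000 0.0000

params: Δt=0.26200 u=1.22032 d=0.81946 q=0.49456 e^(-rΔt)=0.98260
t_7 payoffs: 104.6976 91.0434 70.7097 40.4293 0.0000 0.0000 0.0000 0.0000
t_6: node(6,0) S=34.0621 payoff=98.5479 vs cont=96.2404 → 98.5479 [stop]  node(6,1) S=50.7246 payoff=81.8854 vs cont=79.5779 → 81.8854 [stop]  node(6,2) S=75.5381 payoff=57.0719 vs cont=54.7643 → 57.0719 [stop]  node(6,3) S=112.4900 payoff=20.1200 vs cont=20.0789 → 20.1200 [stop]  node(6,4) S=167.5180 payoff=0.0000 vs cont=0.0000 → 0.0000 [wait]  node(6,5) S=249.4647 payoff=0.0000 vs cont=0.0000 → 0.0000 [wait]  node(6,6) S=371.4982 payoff=0.0000 vs cont=0.0000 → 0.0000 [wait]  ⇒ S*(6)=112.4900
t_5: node(5,0) S=41.5666 payoff=91.0434 vs cont=88.7358 → 91.0434 [stop]  node(5,1) S=61.9003 payoff=70.7097 vs cont=68.4022 → 70.7097 [stop]  node(5,2) S=92.1807 payoff=40.4293 vs cont=38.1218 → 40.4293 [stop]  node(5,3) S=137.2738 payoff=0.0000 vs cont=9.9924 → 9.9924 [wait]  node(5,4) S=204.4256 payoff=0.0000 vs cont=0.0000 → 0.0000 [wait]  node(5,5) S=304.4268 payoff=0.0000 vs cont=0.0000 → 0.0000 [wait]  ⇒ S*(5)=92.1807
t_4: node(4,0) S=50.7246 payoff=81.8854 vs cont=79.5779 → 81.8854 [stop]  node(4,1) S=75.5381 payoff=57.0719 vs cont=54.7643 → 57.0719 [stop]  node(4,2) S=112.4900 payoff=20.1200 vs cont=24.9348 → 24.9348 [wait]  node(4,3) S=167.5180 payoff=0.0000 vs cont=4.9627 → 4.9627 [wait]  node(4,4) S=249.4647 payoff=0.0000 vs cont=0.0000 → 0.0000 [wait]  ⇒ S*(4)=75.5381
t_3: node(3,0) S=61.9003 payoff=70.7097 vs cont=68.4022 → 70.7097 [stop]  node(3,1) S=92.1807 payoff=40.4293 vs cont=40.4615 → 40.4615 [wait]  node(3,2) S=137.2738 payoff=0.0000 vs cont=14.7953 → 14.7953 [wait]  node(3,3) S=204.4256 payoff=0.0000 vs cont=2.4647 → 2.4647 [wait]  ⇒ S*(3)=61.9003
t_2: node(2,0) S=75.5381 payoff=57.0719 vs cont=54.7800 → 57.0719 [stop]  node(2,1) S=112.4900 payoff=20.1200 vs cont=27.2848 → 27.2848 [wait]  node(2,2) S=167.5180 payoff=0.0000 vs cont=8.5457 → 8.5457 [wait]  ⇒ S*(2)=75.5381
t_1: node(1,0) S=92.1807 payoff=40.4293 vs cont=41.6035 → 41.6035 [wait]  node(1,1) S=137.2738 payoff=0.0000 vs cont=17.7036 → 17.7036 [wait]  ⇒ S*(1)=-
t_0: node(0,0) S=112.4900 payoff=20.1200 vs cont=29.2653 → 29.2653 [wait]  ⇒ S*(0)=-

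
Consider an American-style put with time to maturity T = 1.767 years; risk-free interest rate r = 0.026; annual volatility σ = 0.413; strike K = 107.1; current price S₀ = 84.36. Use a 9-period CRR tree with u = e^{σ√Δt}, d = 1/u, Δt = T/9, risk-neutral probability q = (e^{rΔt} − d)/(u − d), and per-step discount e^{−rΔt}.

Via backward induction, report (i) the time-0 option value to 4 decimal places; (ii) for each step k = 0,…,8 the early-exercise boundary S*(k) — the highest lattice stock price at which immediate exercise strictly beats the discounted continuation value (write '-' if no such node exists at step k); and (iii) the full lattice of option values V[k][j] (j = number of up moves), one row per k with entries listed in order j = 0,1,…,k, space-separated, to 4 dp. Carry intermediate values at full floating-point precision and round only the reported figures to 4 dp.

price = 31.4439
boundary = - - - 48.7204 58.5041 48.7204 58.5041 70.2524 84.3600
tree:
31.4439
39.7988 22.3009
48.9402 29.8541 13.9681
58.3796 38.7569 20.0716 7.1906
66.5271 48.5959 28.0087 11.2786 2.6274
73.3121 58.3796 37.7108 17.2985 4.5666 0.4542
78.9625 66.5271 48.5959 25.7633 7.8761 0.8586 0.0000
83.6679 73.3121 58.3796 36.8476 13.4590 1.6230 0.0000 0.0000
87.5865 78.9625 66.5271 48.5959 22.7400 3.0680 0.0000 0.0000 0.0000
90.8497 83.6679 73.3121 58.3796 36.8476 5.7995 0.0000 0.0000 0.0000 0.0000

Δt=0.19633, u=1.20081, d=0.83277, q=0.46828, disc=e^(-rΔt)=0.99491
k=9 terminal: V=max(K-S,0) → 90.8497 83.6679 73.3121 58.3796 36.8476 5.7995 0.0000 0.0000 0.0000 0.0000
k=8: j=0 S=19.5135 intr=87.5865 cont=87.0412 V=87.5865[EX]; j=1 S=28.1375 intr=78.9625 cont=78.4172 V=78.9625[EX]; j=2 S=40.5729 intr=66.5271 cont=65.9818 V=66.5271[EX]; j=3 S=58.5041 intr=48.5959 cont=48.0506 V=48.5959[EX]; j=4 S=84.3600 intr=22.7400 cont=22.1947 V=22.7400[EX]; j=5 S=121.6429 intr=0.0000 cont=3.0680 V=3.0680[hold]; j=6 S=175.4031 intr=0.0000 cont=0.0000 V=0.0000[hold]; j=7 S=252.9225 intr=0.0000 cont=0.0000 V=0.0000[hold]; j=8 S=364.7017 intr=0.0000 cont=0.0000 V=0.0000[hold]  S*(8)=84.3600
k=7: j=0 S=23.4321 intr=83.6679 cont=83.1226 V=83.6679[EX]; j=1 S=33.7879 intr=73.3121 cont=72.7668 V=73.3121[EX]; j=2 S=48.7204 intr=58.3796 cont=57.8343 V=58.3796[EX]; j=3 S=70.2524 intr=36.8476 cont=36.3022 V=36.8476[EX]; j=4 S=101.3005 intr=5.7995 cont=13.4590 V=13.4590[hold]; j=5 S=146.0703 intr=0.0000 cont=1.6230 V=1.6230[hold]; j=6 S=210.6262 intr=0.0000 cont=0.0000 V=0.0000[hold]; j=7 S=303.7125 intr=0.0000 cont=0.0000 V=0.0000[hold]  S*(7)=70.2524
k=6: j=0 S=28.1375 intr=78.9625 cont=78.4172 V=78.9625[EX]; j=1 S=40.5729 intr=66.5271 cont=65.9818 V=66.5271[EX]; j=2 S=58.5041 intr=48.5959 cont=48.0506 V=48.5959[EX]; j=3 S=84.3600 intr=22.7400 cont=25.7633 V=25.7633[hold]; j=4 S=121.6429 intr=0.0000 cont=7.8761 V=7.8761[hold]; j=5 S=175.4031 intr=0.0000 cont=0.8586 V=0.8586[hold]; j=6 S=252.9225 intr=0.0000 cont=0.0000 V=0.0000[hold]  S*(6)=58.5041
k=5: j=0 S=33.7879 intr=73.3121 cont=72.7668 V=73.3121[EX]; j=1 S=48.7204 intr=58.3796 cont=57.8343 V=58.3796[EX]; j=2 S=70.2524 intr=36.8476 cont=37.7108 V=37.7108[hold]; j=3 S=101.3005 intr=5.7995 cont=17.2985 V=17.2985[hold]; j=4 S=146.0703 intr=0.0000 cont=4.5666 V=4.5666[hold]; j=5 S=210.6262 intr=0.0000 cont=0.4542 V=0.4542[hold]  S*(5)=48.7204
k=4: j=0 S=40.5729 intr=66.5271 cont=65.9818 V=66.5271[EX]; j=1 S=58.5041 intr=48.5959 cont=48.4528 V=48.5959[EX]; j=2 S=84.3600 intr=22.7400 cont=28.0087 V=28.0087[hold]; j=3 S=121.6429 intr=0.0000 cont=11.2786 V=11.2786[hold]; j=4 S=175.4031 intr=0.0000 cont=2.6274 V=2.6274[hold]  S*(4)=58.5041
k=3: j=0 S=48.7204 intr=58.3796 cont=57.8343 V=58.3796[EX]; j=1 S=70.2524 intr=36.8476 cont=38.7569 V=38.7569[hold]; j=2 S=101.3005 intr=5.7995 cont=20.0716 V=20.0716[hold]; j=3 S=146.0703 intr=0.0000 cont=7.1906 V=7.1906[hold]  S*(3)=48.7204
k=2: j=0 S=58.5041 intr=48.5959 cont=48.9402 V=48.9402[hold]; j=1 S=84.3600 intr=22.7400 cont=29.8541 V=29.8541[hold]; j=2 S=121.6429 intr=0.0000 cont=13.9681 V=13.9681[hold]  S*(2)=-
k=1: j=0 S=70.2524 intr=36.8476 cont=39.7988 V=39.7988[hold]; j=1 S=101.3005 intr=5.7995 cont=22.3009 V=22.3009[hold]  S*(1)=-
k=0: j=0 S=84.3600 intr=22.7400 cont=31.4439 V=31.4439[hold]  S*(0)=-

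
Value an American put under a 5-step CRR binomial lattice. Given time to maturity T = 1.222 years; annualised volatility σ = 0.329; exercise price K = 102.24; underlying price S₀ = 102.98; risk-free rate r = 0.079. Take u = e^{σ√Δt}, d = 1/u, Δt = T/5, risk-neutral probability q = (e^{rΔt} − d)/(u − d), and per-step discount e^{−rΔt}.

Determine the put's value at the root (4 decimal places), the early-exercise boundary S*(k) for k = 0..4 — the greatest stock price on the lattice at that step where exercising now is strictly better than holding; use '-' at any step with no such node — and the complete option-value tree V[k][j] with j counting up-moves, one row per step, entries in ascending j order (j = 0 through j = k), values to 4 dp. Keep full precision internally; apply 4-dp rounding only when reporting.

Δt=0.24440, u=1.17662, d=0.84989, q=0.51910, disc=e^(-rΔt)=0.98088
k=5 terminal: V=max(K-S,0) → 56.5765 39.0217 14.7182 0.0000 0.0000 0.0000
k=4: j=0 S=53.7286 intr=48.5114 cont=46.5563 V=48.5114[EX]; j=1 S=74.3840 intr=27.8560 cont=25.9010 V=27.8560[EX]; j=2 S=102.9800 intr=0.0000 cont=6.9427 V=6.9427[hold]; j=3 S=142.5694 intr=0.0000 cont=0.0000 V=0.0000[hold]; j=4 S=197.3785 intr=0.0000 cont=0.0000 V=0.0000[hold]  S*(4)=74.3840
k=3: j=0 S=63.2183 intr=39.0217 cont=37.0667 V=39.0217[EX]; j=1 S=87.5218 intr=14.7182 cont=16.6749 V=16.6749[hold]; j=2 S=121.1685 intr=0.0000 cont=3.2749 V=3.2749[hold]; j=3 S=167.7503 intr=0.0000 cont=0.0000 V=0.0000[hold]  S*(3)=63.2183
k=2: j=0 S=74.3840 intr=27.8560 cont=26.8973 V=27.8560[EX]; j=1 S=102.9800 intr=0.0000 cont=9.5332 V=9.5332[hold]; j=2 S=142.5694 intr=0.0000 cont=1.5448 V=1.5448[hold]  S*(2)=74.3840
k=1: j=0 S=87.5218 intr=14.7182 cont=17.9940 V=17.9940[hold]; j=1 S=121.1685 intr=0.0000 cont=5.2835 V=5.2835[hold]  S*(1)=-
k=0: j=0 S=102.9800 intr=0.0000 cont=11.1781 V=11.1781[hold]  S*(0)=-

price = 11.1781
boundary = - - 74.3840 63.2183 74.3840
tree:
11.1781
17.9940 5.2835
27.8560 9.5332 1.5448
39.0217 16.6749 3.2749 0.0000
48.5114 27.8560 6.9427 0.0000 0.0000
56.5765 39.0217 14.7182 0.0000 0.0000 0.0000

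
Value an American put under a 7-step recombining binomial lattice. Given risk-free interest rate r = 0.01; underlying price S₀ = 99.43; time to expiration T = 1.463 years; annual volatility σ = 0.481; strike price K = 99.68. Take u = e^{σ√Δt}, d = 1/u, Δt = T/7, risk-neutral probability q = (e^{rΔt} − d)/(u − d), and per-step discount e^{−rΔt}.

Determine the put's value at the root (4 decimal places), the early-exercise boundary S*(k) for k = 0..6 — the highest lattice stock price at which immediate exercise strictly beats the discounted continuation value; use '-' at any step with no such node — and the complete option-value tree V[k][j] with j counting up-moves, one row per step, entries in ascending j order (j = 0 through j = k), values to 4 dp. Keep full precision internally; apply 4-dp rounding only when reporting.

Δt=0.20900, u=1.24595, d=0.80260, q=0.44997, disc=e^(-rΔt)=0.99791
k=7 terminal: V=max(K-S,0) → 78.3486 66.5655 48.2735 19.8773 0.0000 0.0000 0.0000 0.0000
k=6: j=0 S=26.5778 intr=73.1022 cont=72.8941 V=73.1022[EX]; j=1 S=41.2590 intr=58.4210 cont=58.2129 V=58.4210[EX]; j=2 S=64.0498 intr=35.6302 cont=35.4221 V=35.6302[EX]; j=3 S=99.4300 intr=0.2500 cont=10.9104 V=10.9104[hold]; j=4 S=154.3537 intr=0.0000 cont=0.0000 V=0.0000[hold]; j=5 S=239.6165 intr=0.0000 cont=0.0000 V=0.0000[hold]; j=6 S=371.9772 intr=0.0000 cont=0.0000 V=0.0000[hold]  S*(6)=64.0498
k=5: j=0 S=33.1145 intr=66.5655 cont=66.3574 V=66.5655[EX]; j=1 S=51.4065 intr=48.2735 cont=48.0654 V=48.2735[EX]; j=2 S=79.8027 intr=19.8773 cont=24.4560 V=24.4560[hold]; j=3 S=123.8846 intr=0.0000 cont=5.9886 V=5.9886[hold]; j=4 S=192.3166 intr=0.0000 cont=0.0000 V=0.0000[hold]; j=5 S=298.5496 intr=0.0000 cont=0.0000 V=0.0000[hold]  S*(5)=51.4065
k=4: j=0 S=41.2590 intr=58.4210 cont=58.2129 V=58.4210[EX]; j=1 S=64.0498 intr=35.6302 cont=37.4780 V=37.4780[hold]; j=2 S=99.4300 intr=0.2500 cont=16.1126 V=16.1126[hold]; j=3 S=154.3537 intr=0.0000 cont=3.2870 V=3.2870[hold]; j=4 S=239.6165 intr=0.0000 cont=0.0000 V=0.0000[hold]  S*(4)=41.2590
k=3: j=0 S=51.4065 intr=48.2735 cont=48.8951 V=48.8951[hold]; j=1 S=79.8027 intr=19.8773 cont=27.8061 V=27.8061[hold]; j=2 S=123.8846 intr=0.0000 cont=10.3199 V=10.3199[hold]; j=3 S=192.3166 intr=0.0000 cont=1.8042 V=1.8042[hold]  S*(3)=-
k=2: j=0 S=64.0498 intr=35.6302 cont=39.3235 V=39.3235[hold]; j=1 S=99.4300 intr=0.2500 cont=19.8963 V=19.8963[hold]; j=2 S=154.3537 intr=0.0000 cont=6.4746 V=6.4746[hold]  S*(2)=-
k=1: j=0 S=79.8027 intr=19.8773 cont=30.5181 V=30.5181[hold]; j=1 S=123.8846 intr=0.0000 cont=13.8281 V=13.8281[hold]  S*(1)=-
k=0: j=0 S=99.4300 intr=0.2500 cont=22.9601 V=22.9601[hold]  S*(0)=-

price = 22.9601
boundary = - - - - 41.2590 51.4065 64.0498
tree:
22.9601
30.5181 13.8281
39.3235 19.8963 6.4746
48.8951 27.8061 10.3199 1.8042
58.4210 37.4780 16.1126 3.2870 0.0000
66.5655 48.2735 24.4560 5.9886 0.0000 0.0000
73.1022 58.4210 35.6302 10.9104 0.0000 0.0000 0.0000
78.3486 66.5655 48.2735 19.8773 0.0000 0.0000 0.0000 0.0000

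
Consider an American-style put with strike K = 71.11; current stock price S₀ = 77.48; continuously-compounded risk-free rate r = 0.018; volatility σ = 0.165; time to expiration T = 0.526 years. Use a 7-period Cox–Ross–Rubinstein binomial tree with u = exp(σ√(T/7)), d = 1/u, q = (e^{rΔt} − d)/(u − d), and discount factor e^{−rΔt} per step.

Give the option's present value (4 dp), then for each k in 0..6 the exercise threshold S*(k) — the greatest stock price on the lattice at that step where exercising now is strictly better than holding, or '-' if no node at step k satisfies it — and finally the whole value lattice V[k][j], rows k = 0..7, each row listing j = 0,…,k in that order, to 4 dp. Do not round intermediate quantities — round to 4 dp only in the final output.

Δt=0.07514  u=1.04627  d=0.95578  q=0.50365  discount=0.99865
step 7 (expiry): payoffs max(K−S,0) = 14.6570 9.3121 3.4612 0.0000 0.0000 0.0000 0.0000 0.0000
step 6: (k=6,j=0): S=59.0650, (K−S)⁺=12.0450, hold=11.9489 ⇒ V=12.0450 exercise | (k=6,j=1): S=64.6572, (K−S)⁺=6.4528, hold=6.3567 ⇒ V=6.4528 exercise | (k=6,j=2): S=70.7788, (K−S)⁺=0.3312, hold=1.7156 ⇒ V=1.7156 continue | (k=6,j=3): S=77.4800, (K−S)⁺=0.0000, hold=0.0000 ⇒ V=0.0000 continue | (k=6,j=4): S=84.8157, (K−S)⁺=0.0000, hold=0.0000 ⇒ V=0.0000 continue | (k=6,j=5): S=92.8458, (K−S)⁺=0.0000, hold=0.0000 ⇒ V=0.0000 continue | (k=6,j=6): S=101.6363, (K−S)⁺=0.0000, hold=0.0000 ⇒ V=0.0000 continue  boundary S*=64.6572
step 5: (k=5,j=0): S=61.7979, (K−S)⁺=9.3121, hold=9.2160 ⇒ V=9.3121 exercise | (k=5,j=1): S=67.6488, (K−S)⁺=3.4612, hold=4.0614 ⇒ V=4.0614 continue | (k=5,j=2): S=74.0536, (K−S)⁺=0.0000, hold=0.8504 ⇒ V=0.8504 continue | (k=5,j=3): S=81.0649, (K−S)⁺=0.0000, hold=0.0000 ⇒ V=0.0000 continue | (k=5,j=4): S=88.7400, (K−S)⁺=0.0000, hold=0.0000 ⇒ V=0.0000 continue | (k=5,j=5): S=97.1417, (K−S)⁺=0.0000, hold=0.0000 ⇒ V=0.0000 continue  boundary S*=61.7979
step 4: (k=4,j=0): S=64.6572, (K−S)⁺=6.4528, hold=6.6586 ⇒ V=6.6586 continue | (k=4,j=1): S=70.7788, (K−S)⁺=0.3312, hold=2.4409 ⇒ V=2.4409 continue | (k=4,j=2): S=77.4800, (K−S)⁺=0.0000, hold=0.4215 ⇒ V=0.4215 continue | (k=4,j=3): S=84.8157, (K−S)⁺=0.0000, hold=0.0000 ⇒ V=0.0000 continue | (k=4,j=4): S=92.8458, (K−S)⁺=0.0000, hold=0.0000 ⇒ V=0.0000 continue  boundary S*=-
step 3: (k=3,j=0): S=67.6488, (K−S)⁺=3.4612, hold=4.5282 ⇒ V=4.5282 continue | (k=3,j=1): S=74.0536, (K−S)⁺=0.0000, hold=1.4219 ⇒ V=1.4219 continue | (k=3,j=2): S=81.0649, (K−S)⁺=0.0000, hold=0.2089 ⇒ V=0.2089 continue | (k=3,j=3): S=88.7400, (K−S)⁺=0.0000, hold=0.0000 ⇒ V=0.0000 continue  boundary S*=-
step 2: (k=2,j=0): S=70.7788, (K−S)⁺=0.3312, hold=2.9597 ⇒ V=2.9597 continue | (k=2,j=1): S=77.4800, (K−S)⁺=0.0000, hold=0.8099 ⇒ V=0.8099 continue | (k=2,j=2): S=84.8157, (K−S)⁺=0.0000, hold=0.1036 ⇒ V=0.1036 continue  boundary S*=-
step 1: (k=1,j=0): S=74.0536, (K−S)⁺=0.0000, hold=1.8744 ⇒ V=1.8744 continue | (k=1,j=1): S=81.0649, (K−S)⁺=0.0000, hold=0.4535 ⇒ V=0.4535 continue  boundary S*=-
step 0: (k=0,j=0): S=77.4800, (K−S)⁺=0.0000, hold=1.1572 ⇒ V=1.1572 continue  boundary S*=-

price = 1.1572
boundary = - - - - - 61.7979 64.6572
tree:
1.1572
1.8744 0.4535
2.9597 0.8099 0.1036
4.5282 1.4219 0.2089 0.0000
6.6586 2.4409 0.4215 0.0000 0.0000
9.3121 4.0614 0.8504 0.0000 0.0000 0.0000
12.0450 6.4528 1.7156 0.0000 0.0000 0.0000 0.0000
14.6570 9.3121 3.4612 0.0000 0.0000 0.0000 0.0000 0.0000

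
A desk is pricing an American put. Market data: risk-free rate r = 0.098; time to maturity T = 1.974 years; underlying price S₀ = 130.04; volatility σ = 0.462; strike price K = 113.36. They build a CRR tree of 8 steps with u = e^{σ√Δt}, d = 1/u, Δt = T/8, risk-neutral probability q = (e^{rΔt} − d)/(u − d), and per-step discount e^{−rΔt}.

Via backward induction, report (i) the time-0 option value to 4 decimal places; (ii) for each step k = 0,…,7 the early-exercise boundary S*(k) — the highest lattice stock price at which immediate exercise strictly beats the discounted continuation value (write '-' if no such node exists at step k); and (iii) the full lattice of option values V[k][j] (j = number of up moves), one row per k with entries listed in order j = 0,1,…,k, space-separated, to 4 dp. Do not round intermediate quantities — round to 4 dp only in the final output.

price = 15.6185
boundary = - - - 65.3241 51.9285 65.3241 82.1753 65.3241
tree:
15.6185
23.4021 8.4722
34.0777 13.6985 3.5743
48.0359 21.5621 6.3760 0.9010
61.4315 32.8406 11.1543 1.8304 0.0000
72.0802 48.0359 19.0055 3.7188 0.0000 0.0000
80.5452 61.4315 31.1847 7.5553 0.0000 0.0000 0.0000
87.2743 72.0802 48.0359 15.3495 0.0000 0.0000 0.0000 0.0000
92.6235 80.5452 61.4315 31.1847 0.0000 0.0000 0.0000 0.0000 0.0000

Δt=0.24675, u=1.25796, d=0.79494, q=0.49574, disc=e^(-rΔt)=0.97611
k=8 terminal: V=max(K-S,0) → 92.6235 80.5452 61.4315 31.1847 0.0000 0.0000 0.0000 0.0000 0.0000
k=7: j=0 S=26.0857 intr=87.2743 cont=84.5660 V=87.2743[EX]; j=1 S=41.2798 intr=72.0802 cont=69.3718 V=72.0802[EX]; j=2 S=65.3241 intr=48.0359 cont=45.3275 V=48.0359[EX]; j=3 S=103.3735 intr=9.9865 cont=15.3495 V=15.3495[hold]; j=4 S=163.5855 intr=0.0000 cont=0.0000 V=0.0000[hold]; j=5 S=258.8692 intr=0.0000 cont=0.0000 V=0.0000[hold]; j=6 S=409.6528 intr=0.0000 cont=0.0000 V=0.0000[hold]; j=7 S=648.2635 intr=0.0000 cont=0.0000 V=0.0000[hold]  S*(7)=65.3241
k=6: j=0 S=32.8148 intr=80.5452 cont=77.8368 V=80.5452[EX]; j=1 S=51.9285 intr=61.4315 cont=58.7232 V=61.4315[EX]; j=2 S=82.1753 intr=31.1847 cont=31.0715 V=31.1847[EX]; j=3 S=130.0400 intr=0.0000 cont=7.5553 V=7.5553[hold]; j=4 S=205.7845 intr=0.0000 cont=0.0000 V=0.0000[hold]; j=5 S=325.6478 intr=0.0000 cont=0.0000 V=0.0000[hold]; j=6 S=515.3280 intr=0.0000 cont=0.0000 V=0.0000[hold]  S*(6)=82.1753
k=5: j=0 S=41.2798 intr=72.0802 cont=69.3718 V=72.0802[EX]; j=1 S=65.3241 intr=48.0359 cont=45.3275 V=48.0359[EX]; j=2 S=103.3735 intr=9.9865 cont=19.0055 V=19.0055[hold]; j=3 S=163.5855 intr=0.0000 cont=3.7188 V=3.7188[hold]; j=4 S=258.8692 intr=0.0000 cont=0.0000 V=0.0000[hold]; j=5 S=409.6528 intr=0.0000 cont=0.0000 V=0.0000[hold]  S*(5)=65.3241
k=4: j=0 S=51.9285 intr=61.4315 cont=58.7232 V=61.4315[EX]; j=1 S=82.1753 intr=31.1847 cont=32.8406 V=32.8406[hold]; j=2 S=130.0400 intr=0.0000 cont=11.1543 V=11.1543[hold]; j=3 S=205.7845 intr=0.0000 cont=1.8304 V=1.8304[hold]; j=4 S=325.6478 intr=0.0000 cont=0.0000 V=0.0000[hold]  S*(4)=51.9285
k=3: j=0 S=65.3241 intr=48.0359 cont=46.1288 V=48.0359[EX]; j=1 S=103.3735 intr=9.9865 cont=21.5621 V=21.5621[hold]; j=2 S=163.5855 intr=0.0000 cont=6.3760 V=6.3760[hold]; j=3 S=258.8692 intr=0.0000 cont=0.9010 V=0.9010[hold]  S*(3)=65.3241
k=2: j=0 S=82.1753 intr=31.1847 cont=34.0777 V=34.0777[hold]; j=1 S=130.0400 intr=0.0000 cont=13.6985 V=13.6985[hold]; j=2 S=205.7845 intr=0.0000 cont=3.5743 V=3.5743[hold]  S*(2)=-
k=1: j=0 S=103.3735 intr=9.9865 cont=23.4021 V=23.4021[hold]; j=1 S=163.5855 intr=0.0000 cont=8.4722 V=8.4722[hold]  S*(1)=-
k=0: j=0 S=130.0400 intr=0.0000 cont=15.6185 V=15.6185[hold]  S*(0)=-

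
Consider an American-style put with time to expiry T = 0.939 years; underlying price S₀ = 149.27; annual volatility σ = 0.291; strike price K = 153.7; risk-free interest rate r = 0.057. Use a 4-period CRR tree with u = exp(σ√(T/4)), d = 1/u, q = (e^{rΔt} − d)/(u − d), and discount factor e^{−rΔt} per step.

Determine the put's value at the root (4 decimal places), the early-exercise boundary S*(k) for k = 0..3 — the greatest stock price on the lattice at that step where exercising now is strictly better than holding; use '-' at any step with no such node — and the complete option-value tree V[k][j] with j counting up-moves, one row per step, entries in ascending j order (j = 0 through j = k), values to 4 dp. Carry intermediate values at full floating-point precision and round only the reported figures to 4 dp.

Δt=0.23475, u=1.15142, d=0.86850, q=0.51242, disc=e^(-rΔt)=0.98671
k=4 terminal: V=max(K-S,0) → 68.7734 41.1079 4.4300 0.0000 0.0000
k=3: j=0 S=97.7858 intr=55.9142 cont=53.8713 V=55.9142[EX]; j=1 S=129.6404 intr=24.0596 cont=22.0167 V=24.0596[EX]; j=2 S=171.8719 intr=0.0000 cont=2.1313 V=2.1313[hold]; j=3 S=227.8606 intr=0.0000 cont=0.0000 V=0.0000[hold]  S*(3)=129.6404
k=2: j=0 S=112.5921 intr=41.1079 cont=39.0649 V=41.1079[EX]; j=1 S=149.2700 intr=4.4300 cont=12.6526 V=12.6526[hold]; j=2 S=197.8960 intr=0.0000 cont=1.0253 V=1.0253[hold]  S*(2)=112.5921
k=1: j=0 S=129.6404 intr=24.0596 cont=26.1741 V=26.1741[hold]; j=1 S=171.8719 intr=0.0000 cont=6.6055 V=6.6055[hold]  S*(1)=-
k=0: j=0 S=149.2700 intr=4.4300 cont=15.9321 V=15.9321[hold]  S*(0)=-

price = 15.9321
boundary = - - 112.5921 129.6404
tree:
15.9321
26.1741 6.6055
41.1079 12.6526 1.0253
55.9142 24.0596 2.1313 0.0000
68.7734 41.1079 4.4300 0.0000 0.0000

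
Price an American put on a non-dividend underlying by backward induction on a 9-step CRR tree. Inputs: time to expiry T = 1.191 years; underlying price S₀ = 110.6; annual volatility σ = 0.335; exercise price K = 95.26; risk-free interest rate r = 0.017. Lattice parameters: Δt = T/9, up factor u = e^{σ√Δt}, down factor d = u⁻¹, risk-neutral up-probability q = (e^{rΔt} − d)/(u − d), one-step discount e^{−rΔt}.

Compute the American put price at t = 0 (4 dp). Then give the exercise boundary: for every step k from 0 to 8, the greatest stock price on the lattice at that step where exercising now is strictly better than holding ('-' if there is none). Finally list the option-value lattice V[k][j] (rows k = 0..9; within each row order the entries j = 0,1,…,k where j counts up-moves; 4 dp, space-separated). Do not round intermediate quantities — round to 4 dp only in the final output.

params: Δt=0.13233 u=1.12960 d=0.88527 q=0.47879 e^(-rΔt)=0.99775
t_9 payoffs: 58.3259 48.1321 35.1249 18.5275 0.0000 0.0000 0.0000 0.0000 0.0000 0.0000
t_8: node(8,0) S=41.7208 payoff=53.5392 vs cont=53.3252 → 53.5392 [stop]  node(8,1) S=53.2357 payoff=42.0243 vs cont=41.8102 → 42.0243 [stop]  node(8,2) S=67.9288 payoff=27.3312 vs cont=27.1172 → 27.3312 [stop]  node(8,3) S=86.6771 payoff=8.5829 vs cont=9.6351 → 9.6351 [wait]  node(8,4) S=110.6000 payoff=0.0000 vs cont=0.0000 → 0.0000 [wait]  node(8,5) S=141.1256 payoff=0.0000 vs cont=0.0000 → 0.0000 [wait]  node(8,6) S=180.0763 payoff=0.0000 vs cont=0.0000 → 0.0000 [wait]  node(8,7) S=229.7774 payoff=0.0000 vs cont=0.0000 → 0.0000 [wait]  node(8,8) S=293.1959 payoff=0.0000 vs cont=0.0000 → 0.0000 [wait]  ⇒ S*(8)=67.9288
t_7: node(7,0) S=47.1279 payoff=48.1321 vs cont=47.9181 → 48.1321 [stop]  node(7,1) S=60.1351 payoff=35.1249 vs cont=34.9108 → 35.1249 [stop]  node(7,2) S=76.7325 payoff=18.5275 vs cont=18.8161 → 18.8161 [wait]  node(7,3) S=97.9106 payoff=0.0000 vs cont=5.0106 → 5.0106 [wait]  node(7,4) S=124.9340 payoff=0.0000 vs cont=0.0000 → 0.0000 [wait]  node(7,5) S=159.4157 payoff=0.0000 vs cont=0.0000 → 0.0000 [wait]  node(7,6) S=203.4145 payoff=0.0000 vs cont=0.0000 → 0.0000 [wait]  node(7,7) S=259.5569 payoff=0.0000 vs cont=0.0000 → 0.0000 [wait]  ⇒ S*(7)=60.1351
t_6: node(6,0) S=53.2357 payoff=42.0243 vs cont=41.8102 → 42.0243 [stop]  node(6,1) S=67.9288 payoff=27.3312 vs cont=27.2550 → 27.3312 [stop]  node(6,2) S=86.6771 payoff=8.5829 vs cont=12.1788 → 12.1788 [wait]  node(6,3) S=110.6000 payoff=0.0000 vs cont=2.6057 → 2.6057 [wait]  node(6,4) S=141.1256 payoff=0.0000 vs cont=0.0000 → 0.0000 [wait]  node(6,5) S=180.0763 payoff=0.0000 vs cont=0.0000 → 0.0000 [wait]  node(6,6) S=229.7774 payoff=0.0000 vs cont=0.0000 → 0.0000 [wait]  ⇒ S*(6)=67.9288
t_5: node(5,0) S=60.1351 payoff=35.1249 vs cont=34.9108 → 35.1249 [stop]  node(5,1) S=76.7325 payoff=18.5275 vs cont=20.0313 → 20.0313 [wait]  node(5,2) S=97.9106 payoff=0.0000 vs cont=7.5782 → 7.5782 [wait]  node(5,3) S=124.9340 payoff=0.0000 vs cont=1.3551 → 1.3551 [wait]  node(5,4) S=159.4157 payoff=0.0000 vs cont=0.0000 → 0.0000 [wait]  node(5,5) S=203.4145 payoff=0.0000 vs cont=0.0000 → 0.0000 [wait]  ⇒ S*(5)=60.1351
t_4: node(4,0) S=67.9288 payoff=27.3312 vs cont=27.8355 → 27.8355 [wait]  node(4,1) S=86.6771 payoff=8.5829 vs cont=14.0373 → 14.0373 [wait]  node(4,2) S=110.6000 payoff=0.0000 vs cont=4.5883 → 4.5883 [wait]  node(4,3) S=141.1256 payoff=0.0000 vs cont=0.7047 → 0.7047 [wait]  node(4,4) S=180.0763 payoff=0.0000 vs cont=0.0000 → 0.0000 [wait]  ⇒ S*(4)=-
t_3: node(3,0) S=76.7325 payoff=18.5275 vs cont=21.1814 → 21.1814 [wait]  node(3,1) S=97.9106 payoff=0.0000 vs cont=9.4918 → 9.4918 [wait]  node(3,2) S=124.9340 payoff=0.0000 vs cont=2.7227 → 2.7227 [wait]  node(3,3) S=159.4157 payoff=0.0000 vs cont=0.3665 → 0.3665 [wait]  ⇒ S*(3)=-
t_2: node(2,0) S=86.6771 payoff=8.5829 vs cont=15.5495 → 15.5495 [wait]  node(2,1) S=110.6000 payoff=0.0000 vs cont=6.2368 → 6.2368 [wait]  node(2,2) S=141.1256 payoff=0.0000 vs cont=1.5910 → 1.5910 [wait]  ⇒ S*(2)=-
t_1: node(1,0) S=97.9106 payoff=0.0000 vs cont=11.0658 → 11.0658 [wait]  node(1,1) S=124.9340 payoff=0.0000 vs cont=4.0034 → 4.0034 [wait]  ⇒ S*(1)=-
t_0: node(0,0) S=110.6000 payoff=0.0000 vs cont=7.6671 → 7.6671 [wait]  ⇒ S*(0)=-

price = 7.6671
boundary = - - - - - 60.1351 67.9288 60.1351 67.9288
tree:
7.6671
11.0658 4.0034
15.5495 6.2368 1.5910
21.1814 9.4918 2.7227 0.3665
27.8355 14.0373 4.5883 0.7047 0.0000
35.1249 20.0313 7.5782 1.3551 0.0000 0.0000
42.0243 27.3312 12.1788 2.6057 0.0000 0.0000 0.0000
48.1321 35.1249 18.8161 5.0106 0.0000 0.0000 0.0000 0.0000
53.5392 42.0243 27.3312 9.6351 0.0000 0.0000 0.0000 0.0000 0.0000
58.3259 48.1321 35.1249 18.5275 0.0000 0.0000 0.0000 0.0000 0.0000 0.0000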